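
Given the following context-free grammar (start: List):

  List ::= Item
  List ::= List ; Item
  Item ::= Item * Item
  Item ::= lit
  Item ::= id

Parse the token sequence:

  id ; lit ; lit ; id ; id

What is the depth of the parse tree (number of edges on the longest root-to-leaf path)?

6

[List [List [List [List [List [Item id]] ; [Item lit]] ; [Item lit]] ; [Item id]] ; [Item id]]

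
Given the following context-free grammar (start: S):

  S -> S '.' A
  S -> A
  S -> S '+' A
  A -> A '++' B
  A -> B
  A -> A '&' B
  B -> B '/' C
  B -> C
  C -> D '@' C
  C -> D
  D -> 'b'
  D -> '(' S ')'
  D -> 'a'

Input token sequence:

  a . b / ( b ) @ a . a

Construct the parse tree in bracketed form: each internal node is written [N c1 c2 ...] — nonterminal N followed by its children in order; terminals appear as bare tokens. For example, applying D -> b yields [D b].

[S [S [S [A [B [C [D a]]]]] . [A [B [B [C [D b]]] / [C [D ( [S [A [B [C [D b]]]]] )] @ [C [D a]]]]]] . [A [B [C [D a]]]]]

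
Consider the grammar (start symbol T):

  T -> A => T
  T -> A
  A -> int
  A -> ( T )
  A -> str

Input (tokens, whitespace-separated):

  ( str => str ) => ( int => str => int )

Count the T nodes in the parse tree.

[T [A ( [T [A str] => [T [A str]]] )] => [T [A ( [T [A int] => [T [A str] => [T [A int]]]] )]]]

7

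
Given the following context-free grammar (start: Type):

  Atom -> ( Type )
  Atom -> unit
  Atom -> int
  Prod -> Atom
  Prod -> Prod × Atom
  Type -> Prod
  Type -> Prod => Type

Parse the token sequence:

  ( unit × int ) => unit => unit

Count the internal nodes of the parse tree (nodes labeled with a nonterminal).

[Type [Prod [Atom ( [Type [Prod [Prod [Atom unit]] × [Atom int]]] )]] => [Type [Prod [Atom unit]] => [Type [Prod [Atom unit]]]]]

14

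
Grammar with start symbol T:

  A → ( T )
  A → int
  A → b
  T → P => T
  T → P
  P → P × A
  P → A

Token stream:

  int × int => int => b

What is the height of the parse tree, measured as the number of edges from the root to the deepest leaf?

5

[T [P [P [A int]] × [A int]] => [T [P [A int]] => [T [P [A b]]]]]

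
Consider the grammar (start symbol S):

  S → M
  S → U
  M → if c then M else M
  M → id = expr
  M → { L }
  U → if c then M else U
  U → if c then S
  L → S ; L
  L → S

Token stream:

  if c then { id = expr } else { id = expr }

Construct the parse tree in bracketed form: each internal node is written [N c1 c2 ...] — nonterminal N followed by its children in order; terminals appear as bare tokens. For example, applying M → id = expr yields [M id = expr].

[S [M if c then [M { [L [S [M id = expr]]] }] else [M { [L [S [M id = expr]]] }]]]

S
M
if c then M else M
if c then { L } else M
if c then { S } else M
if c then { M } else M
if c then { id = expr } else M
if c then { id = expr } else { L }
if c then { id = expr } else { S }
if c then { id = expr } else { M }
if c then { id = expr } else { id = expr }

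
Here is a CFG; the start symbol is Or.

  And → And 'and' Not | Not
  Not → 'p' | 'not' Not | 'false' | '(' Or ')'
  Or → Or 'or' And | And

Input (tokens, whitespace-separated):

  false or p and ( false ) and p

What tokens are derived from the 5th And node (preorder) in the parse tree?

false

[Or [Or [And [Not false]]] or [And [And [And [Not p]] and [Not ( [Or [And [Not false]]] )]] and [Not p]]]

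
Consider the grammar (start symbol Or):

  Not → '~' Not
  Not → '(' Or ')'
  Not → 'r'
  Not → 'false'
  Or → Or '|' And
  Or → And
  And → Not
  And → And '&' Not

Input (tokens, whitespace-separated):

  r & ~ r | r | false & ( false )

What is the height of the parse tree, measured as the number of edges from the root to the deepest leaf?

[Or [Or [Or [And [And [Not r]] & [Not ~ [Not r]]]] | [And [Not r]]] | [And [And [Not false]] & [Not ( [Or [And [Not false]]] )]]]

6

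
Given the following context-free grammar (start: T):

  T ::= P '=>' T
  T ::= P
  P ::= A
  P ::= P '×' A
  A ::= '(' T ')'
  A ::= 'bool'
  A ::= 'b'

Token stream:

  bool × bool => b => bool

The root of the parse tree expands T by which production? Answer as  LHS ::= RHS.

[T [P [P [A bool]] × [A bool]] => [T [P [A b]] => [T [P [A bool]]]]]

T ::= P '=>' T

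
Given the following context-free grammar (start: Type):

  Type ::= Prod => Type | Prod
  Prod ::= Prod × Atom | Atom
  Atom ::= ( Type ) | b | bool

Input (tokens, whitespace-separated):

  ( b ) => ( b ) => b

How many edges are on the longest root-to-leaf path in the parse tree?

7

[Type [Prod [Atom ( [Type [Prod [Atom b]]] )]] => [Type [Prod [Atom ( [Type [Prod [Atom b]]] )]] => [Type [Prod [Atom b]]]]]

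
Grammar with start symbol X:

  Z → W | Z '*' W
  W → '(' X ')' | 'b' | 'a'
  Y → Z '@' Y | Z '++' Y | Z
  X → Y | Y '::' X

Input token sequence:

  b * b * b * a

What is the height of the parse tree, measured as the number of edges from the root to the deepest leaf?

[X [Y [Z [Z [Z [Z [W b]] * [W b]] * [W b]] * [W a]]]]

7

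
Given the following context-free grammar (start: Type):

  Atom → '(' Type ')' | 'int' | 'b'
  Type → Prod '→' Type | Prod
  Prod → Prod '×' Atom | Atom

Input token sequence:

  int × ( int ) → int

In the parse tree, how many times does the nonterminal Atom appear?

4

[Type [Prod [Prod [Atom int]] × [Atom ( [Type [Prod [Atom int]]] )]] → [Type [Prod [Atom int]]]]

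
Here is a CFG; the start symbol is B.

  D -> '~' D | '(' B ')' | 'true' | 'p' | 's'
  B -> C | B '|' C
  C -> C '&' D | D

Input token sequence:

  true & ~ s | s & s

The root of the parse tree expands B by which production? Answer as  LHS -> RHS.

[B [B [C [C [D true]] & [D ~ [D s]]]] | [C [C [D s]] & [D s]]]

B -> B '|' C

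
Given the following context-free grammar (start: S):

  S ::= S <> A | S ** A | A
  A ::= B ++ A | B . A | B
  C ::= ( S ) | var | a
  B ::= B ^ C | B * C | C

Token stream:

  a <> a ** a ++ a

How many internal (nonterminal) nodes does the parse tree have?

15

[S [S [S [A [B [C a]]]] <> [A [B [C a]]]] ** [A [B [C a]] ++ [A [B [C a]]]]]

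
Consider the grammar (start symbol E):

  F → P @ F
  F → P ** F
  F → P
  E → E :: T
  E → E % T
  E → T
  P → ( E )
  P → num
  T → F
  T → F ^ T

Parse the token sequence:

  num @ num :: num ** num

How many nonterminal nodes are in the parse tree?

12

[E [E [T [F [P num] @ [F [P num]]]]] :: [T [F [P num] ** [F [P num]]]]]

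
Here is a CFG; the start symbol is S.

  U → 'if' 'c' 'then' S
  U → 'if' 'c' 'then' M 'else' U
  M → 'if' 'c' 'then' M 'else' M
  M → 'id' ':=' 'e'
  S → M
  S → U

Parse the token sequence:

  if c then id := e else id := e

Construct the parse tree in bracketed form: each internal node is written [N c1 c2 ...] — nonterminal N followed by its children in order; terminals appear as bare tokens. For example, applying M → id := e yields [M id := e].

[S [M if c then [M id := e] else [M id := e]]]

S
M
if c then M else M
if c then id := e else M
if c then id := e else id := e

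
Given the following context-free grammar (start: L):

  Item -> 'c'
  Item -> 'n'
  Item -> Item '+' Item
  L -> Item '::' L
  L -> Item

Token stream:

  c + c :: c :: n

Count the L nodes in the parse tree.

3

[L [Item [Item c] + [Item c]] :: [L [Item c] :: [L [Item n]]]]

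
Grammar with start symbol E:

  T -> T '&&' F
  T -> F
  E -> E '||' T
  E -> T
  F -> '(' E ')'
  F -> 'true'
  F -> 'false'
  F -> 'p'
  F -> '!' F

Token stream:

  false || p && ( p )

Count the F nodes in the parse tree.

4

[E [E [T [F false]]] || [T [T [F p]] && [F ( [E [T [F p]]] )]]]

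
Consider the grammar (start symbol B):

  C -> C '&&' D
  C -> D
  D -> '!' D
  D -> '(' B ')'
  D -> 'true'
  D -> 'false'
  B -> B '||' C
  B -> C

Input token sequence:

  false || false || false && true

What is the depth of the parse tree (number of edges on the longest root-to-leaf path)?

5

[B [B [B [C [D false]]] || [C [D false]]] || [C [C [D false]] && [D true]]]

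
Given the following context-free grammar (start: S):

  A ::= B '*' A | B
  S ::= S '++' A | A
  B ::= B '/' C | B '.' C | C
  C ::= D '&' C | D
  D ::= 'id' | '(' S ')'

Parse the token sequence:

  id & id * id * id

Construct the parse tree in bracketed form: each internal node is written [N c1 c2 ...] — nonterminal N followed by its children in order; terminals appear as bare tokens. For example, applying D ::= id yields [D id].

S
A
B * A
C * A
D & C * A
id & C * A
id & D * A
id & id * A
id & id * B * A
id & id * C * A
id & id * D * A
id & id * id * A
id & id * id * B
id & id * id * C
id & id * id * D
id & id * id * id

[S [A [B [C [D id] & [C [D id]]]] * [A [B [C [D id]]] * [A [B [C [D id]]]]]]]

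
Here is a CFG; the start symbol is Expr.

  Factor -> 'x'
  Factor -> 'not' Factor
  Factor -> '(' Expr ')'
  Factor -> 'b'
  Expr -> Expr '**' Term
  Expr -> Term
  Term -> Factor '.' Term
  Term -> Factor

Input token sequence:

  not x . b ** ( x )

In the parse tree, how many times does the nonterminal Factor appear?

[Expr [Expr [Term [Factor not [Factor x]] . [Term [Factor b]]]] ** [Term [Factor ( [Expr [Term [Factor x]]] )]]]

5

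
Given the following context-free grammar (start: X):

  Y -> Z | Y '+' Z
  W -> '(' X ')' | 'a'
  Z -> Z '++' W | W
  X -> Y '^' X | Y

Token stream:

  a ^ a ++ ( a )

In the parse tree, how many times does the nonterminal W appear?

[X [Y [Z [W a]]] ^ [X [Y [Z [Z [W a]] ++ [W ( [X [Y [Z [W a]]]] )]]]]]

4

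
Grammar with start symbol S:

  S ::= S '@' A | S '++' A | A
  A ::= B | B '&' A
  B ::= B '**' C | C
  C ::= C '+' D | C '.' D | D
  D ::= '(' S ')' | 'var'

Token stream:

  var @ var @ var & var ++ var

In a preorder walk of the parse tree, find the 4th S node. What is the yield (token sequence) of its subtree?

var

[S [S [S [S [A [B [C [D var]]]]] @ [A [B [C [D var]]]]] @ [A [B [C [D var]]] & [A [B [C [D var]]]]]] ++ [A [B [C [D var]]]]]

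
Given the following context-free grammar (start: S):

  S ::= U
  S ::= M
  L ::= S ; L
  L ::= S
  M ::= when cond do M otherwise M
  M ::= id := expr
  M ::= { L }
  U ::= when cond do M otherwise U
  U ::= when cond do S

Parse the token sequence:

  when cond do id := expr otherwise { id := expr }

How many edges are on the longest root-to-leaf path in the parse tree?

[S [M when cond do [M id := expr] otherwise [M { [L [S [M id := expr]]] }]]]

6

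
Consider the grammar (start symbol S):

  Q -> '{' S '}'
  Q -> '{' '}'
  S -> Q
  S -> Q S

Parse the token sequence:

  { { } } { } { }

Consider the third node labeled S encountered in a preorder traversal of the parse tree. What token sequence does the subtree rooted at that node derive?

[S [Q { [S [Q { }]] }] [S [Q { }] [S [Q { }]]]]

{ } { }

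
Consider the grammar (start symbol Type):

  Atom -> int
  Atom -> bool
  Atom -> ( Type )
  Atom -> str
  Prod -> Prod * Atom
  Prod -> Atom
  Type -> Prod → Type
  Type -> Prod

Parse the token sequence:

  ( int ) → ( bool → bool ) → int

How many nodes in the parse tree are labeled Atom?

6

[Type [Prod [Atom ( [Type [Prod [Atom int]]] )]] → [Type [Prod [Atom ( [Type [Prod [Atom bool]] → [Type [Prod [Atom bool]]]] )]] → [Type [Prod [Atom int]]]]]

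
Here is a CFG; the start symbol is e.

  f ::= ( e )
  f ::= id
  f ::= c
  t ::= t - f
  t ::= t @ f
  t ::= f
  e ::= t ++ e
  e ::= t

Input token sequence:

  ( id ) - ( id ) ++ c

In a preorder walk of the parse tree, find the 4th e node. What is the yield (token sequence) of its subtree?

[e [t [t [f ( [e [t [f id]]] )]] - [f ( [e [t [f id]]] )]] ++ [e [t [f c]]]]

c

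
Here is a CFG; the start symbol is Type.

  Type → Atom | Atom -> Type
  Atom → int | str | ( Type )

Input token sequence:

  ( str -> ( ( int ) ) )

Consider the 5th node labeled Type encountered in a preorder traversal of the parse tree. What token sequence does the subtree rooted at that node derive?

int

[Type [Atom ( [Type [Atom str] -> [Type [Atom ( [Type [Atom ( [Type [Atom int]] )]] )]]] )]]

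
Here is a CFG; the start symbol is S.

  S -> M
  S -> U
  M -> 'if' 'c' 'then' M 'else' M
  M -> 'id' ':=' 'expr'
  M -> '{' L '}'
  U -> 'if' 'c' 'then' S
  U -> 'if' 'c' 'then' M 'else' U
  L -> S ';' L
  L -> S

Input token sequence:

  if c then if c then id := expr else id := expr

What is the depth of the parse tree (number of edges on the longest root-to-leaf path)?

[S [U if c then [S [M if c then [M id := expr] else [M id := expr]]]]]

5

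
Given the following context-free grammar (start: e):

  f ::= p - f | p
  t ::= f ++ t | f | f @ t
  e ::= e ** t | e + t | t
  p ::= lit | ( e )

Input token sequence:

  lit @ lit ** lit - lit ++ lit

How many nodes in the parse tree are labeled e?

2

[e [e [t [f [p lit]] @ [t [f [p lit]]]]] ** [t [f [p lit] - [f [p lit]]] ++ [t [f [p lit]]]]]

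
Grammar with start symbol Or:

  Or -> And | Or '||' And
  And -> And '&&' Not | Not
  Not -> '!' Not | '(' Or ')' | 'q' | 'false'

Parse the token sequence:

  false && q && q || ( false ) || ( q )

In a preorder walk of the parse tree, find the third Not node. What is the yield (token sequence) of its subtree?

q

[Or [Or [Or [And [And [And [Not false]] && [Not q]] && [Not q]]] || [And [Not ( [Or [And [Not false]]] )]]] || [And [Not ( [Or [And [Not q]]] )]]]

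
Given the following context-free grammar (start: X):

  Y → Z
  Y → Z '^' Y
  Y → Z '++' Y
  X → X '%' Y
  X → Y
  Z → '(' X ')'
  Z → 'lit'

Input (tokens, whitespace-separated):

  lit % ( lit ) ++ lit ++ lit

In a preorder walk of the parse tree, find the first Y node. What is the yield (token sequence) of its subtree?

[X [X [Y [Z lit]]] % [Y [Z ( [X [Y [Z lit]]] )] ++ [Y [Z lit] ++ [Y [Z lit]]]]]

lit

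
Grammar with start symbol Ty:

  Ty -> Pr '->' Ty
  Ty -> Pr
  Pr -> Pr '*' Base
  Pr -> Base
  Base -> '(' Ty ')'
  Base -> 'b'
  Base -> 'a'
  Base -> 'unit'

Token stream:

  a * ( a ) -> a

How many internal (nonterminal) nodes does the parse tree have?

11

[Ty [Pr [Pr [Base a]] * [Base ( [Ty [Pr [Base a]]] )]] -> [Ty [Pr [Base a]]]]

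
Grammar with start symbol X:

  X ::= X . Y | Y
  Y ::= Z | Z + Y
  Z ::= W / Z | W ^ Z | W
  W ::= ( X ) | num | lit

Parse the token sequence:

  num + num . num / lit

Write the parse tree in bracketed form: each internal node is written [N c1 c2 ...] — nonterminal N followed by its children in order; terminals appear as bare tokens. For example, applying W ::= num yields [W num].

X
X . Y
Y . Y
Z + Y . Y
W + Y . Y
num + Y . Y
num + Z . Y
num + W . Y
num + num . Y
num + num . Z
num + num . W / Z
num + num . num / Z
num + num . num / W
num + num . num / lit

[X [X [Y [Z [W num]] + [Y [Z [W num]]]]] . [Y [Z [W num] / [Z [W lit]]]]]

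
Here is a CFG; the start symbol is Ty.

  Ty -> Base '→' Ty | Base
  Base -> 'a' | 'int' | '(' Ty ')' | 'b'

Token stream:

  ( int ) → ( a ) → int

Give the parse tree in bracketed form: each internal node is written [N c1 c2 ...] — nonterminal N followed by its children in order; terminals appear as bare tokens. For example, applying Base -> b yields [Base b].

Ty
Base → Ty
( Ty ) → Ty
( Base ) → Ty
( int ) → Ty
( int ) → Base → Ty
( int ) → ( Ty ) → Ty
( int ) → ( Base ) → Ty
( int ) → ( a ) → Ty
( int ) → ( a ) → Base
( int ) → ( a ) → int

[Ty [Base ( [Ty [Base int]] )] → [Ty [Base ( [Ty [Base a]] )] → [Ty [Base int]]]]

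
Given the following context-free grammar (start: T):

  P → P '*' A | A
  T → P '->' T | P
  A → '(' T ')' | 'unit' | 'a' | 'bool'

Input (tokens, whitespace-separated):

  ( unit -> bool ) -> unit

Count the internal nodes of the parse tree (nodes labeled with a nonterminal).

[T [P [A ( [T [P [A unit]] -> [T [P [A bool]]]] )]] -> [T [P [A unit]]]]

12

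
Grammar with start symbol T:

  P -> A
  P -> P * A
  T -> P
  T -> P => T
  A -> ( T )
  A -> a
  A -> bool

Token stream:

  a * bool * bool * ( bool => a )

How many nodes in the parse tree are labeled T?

[T [P [P [P [P [A a]] * [A bool]] * [A bool]] * [A ( [T [P [A bool]] => [T [P [A a]]]] )]]]

3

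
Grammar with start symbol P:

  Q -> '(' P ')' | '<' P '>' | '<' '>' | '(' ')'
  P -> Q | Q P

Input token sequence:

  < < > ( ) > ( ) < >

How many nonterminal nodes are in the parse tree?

[P [Q < [P [Q < >] [P [Q ( )]]] >] [P [Q ( )] [P [Q < >]]]]

10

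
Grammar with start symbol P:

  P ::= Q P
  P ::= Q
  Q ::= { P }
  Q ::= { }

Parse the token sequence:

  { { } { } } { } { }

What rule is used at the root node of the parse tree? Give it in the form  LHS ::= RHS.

[P [Q { [P [Q { }] [P [Q { }]]] }] [P [Q { }] [P [Q { }]]]]

P ::= Q P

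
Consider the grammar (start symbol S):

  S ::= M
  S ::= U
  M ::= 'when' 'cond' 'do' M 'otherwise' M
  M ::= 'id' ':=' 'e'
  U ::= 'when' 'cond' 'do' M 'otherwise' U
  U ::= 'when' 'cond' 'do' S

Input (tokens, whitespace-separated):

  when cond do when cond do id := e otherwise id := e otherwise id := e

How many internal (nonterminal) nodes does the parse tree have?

[S [M when cond do [M when cond do [M id := e] otherwise [M id := e]] otherwise [M id := e]]]

6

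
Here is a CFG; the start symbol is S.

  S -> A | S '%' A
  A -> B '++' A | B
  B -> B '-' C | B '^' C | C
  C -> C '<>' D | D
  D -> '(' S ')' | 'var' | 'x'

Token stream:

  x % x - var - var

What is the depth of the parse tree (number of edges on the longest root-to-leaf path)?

[S [S [A [B [C [D x]]]]] % [A [B [B [B [C [D x]]] - [C [D var]]] - [C [D var]]]]]

7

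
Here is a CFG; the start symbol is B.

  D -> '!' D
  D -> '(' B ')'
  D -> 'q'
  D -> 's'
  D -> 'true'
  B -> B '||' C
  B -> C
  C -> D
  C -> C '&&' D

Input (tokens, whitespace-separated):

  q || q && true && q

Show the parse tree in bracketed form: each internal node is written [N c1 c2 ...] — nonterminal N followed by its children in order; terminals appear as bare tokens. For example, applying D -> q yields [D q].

[B [B [C [D q]]] || [C [C [C [D q]] && [D true]] && [D q]]]

B
B || C
C || C
D || C
q || C
q || C && D
q || C && D && D
q || D && D && D
q || q && D && D
q || q && true && D
q || q && true && q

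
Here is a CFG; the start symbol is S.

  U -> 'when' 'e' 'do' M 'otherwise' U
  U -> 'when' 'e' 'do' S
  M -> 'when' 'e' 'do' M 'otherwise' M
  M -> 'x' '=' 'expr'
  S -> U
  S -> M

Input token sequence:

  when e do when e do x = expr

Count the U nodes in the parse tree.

[S [U when e do [S [U when e do [S [M x = expr]]]]]]

2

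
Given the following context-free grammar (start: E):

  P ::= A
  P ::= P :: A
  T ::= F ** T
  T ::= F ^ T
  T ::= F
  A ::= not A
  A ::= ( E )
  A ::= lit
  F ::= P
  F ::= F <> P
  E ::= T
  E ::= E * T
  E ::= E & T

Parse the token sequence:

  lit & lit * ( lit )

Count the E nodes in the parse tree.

4

[E [E [E [T [F [P [A lit]]]]] & [T [F [P [A lit]]]]] * [T [F [P [A ( [E [T [F [P [A lit]]]]] )]]]]]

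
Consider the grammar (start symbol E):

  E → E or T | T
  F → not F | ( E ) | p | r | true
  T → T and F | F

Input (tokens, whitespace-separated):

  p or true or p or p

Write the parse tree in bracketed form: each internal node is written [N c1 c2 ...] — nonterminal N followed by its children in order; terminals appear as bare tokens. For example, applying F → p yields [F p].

E
E or T
E or T or T
E or T or T or T
T or T or T or T
F or T or T or T
p or T or T or T
p or F or T or T
p or true or T or T
p or true or F or T
p or true or p or T
p or true or p or F
p or true or p or p

[E [E [E [E [T [F p]]] or [T [F true]]] or [T [F p]]] or [T [F p]]]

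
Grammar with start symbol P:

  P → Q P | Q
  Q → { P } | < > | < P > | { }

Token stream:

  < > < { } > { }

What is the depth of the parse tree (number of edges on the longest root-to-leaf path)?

[P [Q < >] [P [Q < [P [Q { }]] >] [P [Q { }]]]]

5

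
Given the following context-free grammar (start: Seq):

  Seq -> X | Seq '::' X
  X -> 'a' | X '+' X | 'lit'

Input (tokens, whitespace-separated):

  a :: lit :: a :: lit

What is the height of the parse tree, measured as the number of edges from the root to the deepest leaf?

[Seq [Seq [Seq [Seq [X a]] :: [X lit]] :: [X a]] :: [X lit]]

5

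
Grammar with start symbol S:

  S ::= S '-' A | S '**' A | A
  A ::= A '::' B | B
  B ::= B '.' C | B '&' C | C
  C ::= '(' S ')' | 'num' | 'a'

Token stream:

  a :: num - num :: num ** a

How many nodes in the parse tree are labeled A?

5

[S [S [S [A [A [B [C a]]] :: [B [C num]]]] - [A [A [B [C num]]] :: [B [C num]]]] ** [A [B [C a]]]]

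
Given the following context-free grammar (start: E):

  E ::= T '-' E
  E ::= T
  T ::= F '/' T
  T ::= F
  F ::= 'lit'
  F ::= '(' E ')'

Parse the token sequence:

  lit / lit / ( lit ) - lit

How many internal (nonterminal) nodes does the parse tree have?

[E [T [F lit] / [T [F lit] / [T [F ( [E [T [F lit]]] )]]]] - [E [T [F lit]]]]

13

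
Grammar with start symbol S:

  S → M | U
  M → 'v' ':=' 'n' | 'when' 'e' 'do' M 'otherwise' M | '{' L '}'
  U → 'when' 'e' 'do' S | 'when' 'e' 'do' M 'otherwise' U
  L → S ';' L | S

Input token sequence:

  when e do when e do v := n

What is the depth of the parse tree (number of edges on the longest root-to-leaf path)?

6

[S [U when e do [S [U when e do [S [M v := n]]]]]]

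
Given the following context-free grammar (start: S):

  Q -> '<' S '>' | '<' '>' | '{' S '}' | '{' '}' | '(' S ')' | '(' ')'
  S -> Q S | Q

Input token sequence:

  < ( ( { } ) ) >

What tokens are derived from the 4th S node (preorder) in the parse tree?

{ }

[S [Q < [S [Q ( [S [Q ( [S [Q { }]] )]] )]] >]]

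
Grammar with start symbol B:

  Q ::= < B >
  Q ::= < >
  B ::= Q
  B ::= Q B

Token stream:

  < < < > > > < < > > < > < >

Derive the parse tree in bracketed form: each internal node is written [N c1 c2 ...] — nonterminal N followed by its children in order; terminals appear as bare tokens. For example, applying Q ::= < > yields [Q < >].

B
Q B
< B > B
< Q > B
< < B > > B
< < Q > > B
< < < > > > B
< < < > > > Q B
< < < > > > < B > B
< < < > > > < Q > B
< < < > > > < < > > B
< < < > > > < < > > Q B
< < < > > > < < > > < > B
< < < > > > < < > > < > Q
< < < > > > < < > > < > < >

[B [Q < [B [Q < [B [Q < >]] >]] >] [B [Q < [B [Q < >]] >] [B [Q < >] [B [Q < >]]]]]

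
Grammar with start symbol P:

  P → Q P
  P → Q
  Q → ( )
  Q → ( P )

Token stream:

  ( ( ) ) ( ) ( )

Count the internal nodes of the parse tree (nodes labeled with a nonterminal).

8

[P [Q ( [P [Q ( )]] )] [P [Q ( )] [P [Q ( )]]]]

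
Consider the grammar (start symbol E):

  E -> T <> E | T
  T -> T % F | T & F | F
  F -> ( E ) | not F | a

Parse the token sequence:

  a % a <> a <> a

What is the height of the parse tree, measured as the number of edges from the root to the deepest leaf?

[E [T [T [F a]] % [F a]] <> [E [T [F a]] <> [E [T [F a]]]]]

5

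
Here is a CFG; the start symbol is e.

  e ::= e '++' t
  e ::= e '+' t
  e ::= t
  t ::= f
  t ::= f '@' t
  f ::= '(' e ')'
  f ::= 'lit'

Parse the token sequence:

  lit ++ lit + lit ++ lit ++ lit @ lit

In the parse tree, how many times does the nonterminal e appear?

5

[e [e [e [e [e [t [f lit]]] ++ [t [f lit]]] + [t [f lit]]] ++ [t [f lit]]] ++ [t [f lit] @ [t [f lit]]]]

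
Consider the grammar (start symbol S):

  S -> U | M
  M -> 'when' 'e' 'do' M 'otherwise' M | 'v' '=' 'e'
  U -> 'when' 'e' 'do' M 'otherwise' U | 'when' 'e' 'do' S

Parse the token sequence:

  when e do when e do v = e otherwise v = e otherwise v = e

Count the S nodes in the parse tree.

[S [M when e do [M when e do [M v = e] otherwise [M v = e]] otherwise [M v = e]]]

1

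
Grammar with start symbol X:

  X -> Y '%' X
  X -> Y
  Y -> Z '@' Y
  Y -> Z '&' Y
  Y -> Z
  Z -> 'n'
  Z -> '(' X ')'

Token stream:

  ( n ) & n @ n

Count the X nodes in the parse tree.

2

[X [Y [Z ( [X [Y [Z n]]] )] & [Y [Z n] @ [Y [Z n]]]]]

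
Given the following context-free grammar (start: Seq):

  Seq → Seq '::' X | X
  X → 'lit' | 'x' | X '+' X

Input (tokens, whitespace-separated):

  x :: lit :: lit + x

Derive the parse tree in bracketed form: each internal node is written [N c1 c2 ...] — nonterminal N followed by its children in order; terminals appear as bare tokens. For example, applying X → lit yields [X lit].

Seq
Seq :: X
Seq :: X :: X
X :: X :: X
x :: X :: X
x :: lit :: X
x :: lit :: X + X
x :: lit :: lit + X
x :: lit :: lit + x

[Seq [Seq [Seq [X x]] :: [X lit]] :: [X [X lit] + [X x]]]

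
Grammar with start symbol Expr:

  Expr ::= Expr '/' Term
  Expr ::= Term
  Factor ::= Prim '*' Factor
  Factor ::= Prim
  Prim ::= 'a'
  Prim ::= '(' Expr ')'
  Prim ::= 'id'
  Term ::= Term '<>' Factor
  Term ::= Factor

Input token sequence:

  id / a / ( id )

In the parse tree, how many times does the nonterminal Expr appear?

[Expr [Expr [Expr [Term [Factor [Prim id]]]] / [Term [Factor [Prim a]]]] / [Term [Factor [Prim ( [Expr [Term [Factor [Prim id]]]] )]]]]

4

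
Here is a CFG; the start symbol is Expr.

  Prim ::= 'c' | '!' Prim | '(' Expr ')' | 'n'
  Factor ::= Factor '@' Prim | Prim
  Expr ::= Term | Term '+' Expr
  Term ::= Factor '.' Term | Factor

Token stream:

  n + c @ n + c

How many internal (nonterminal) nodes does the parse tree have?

[Expr [Term [Factor [Prim n]]] + [Expr [Term [Factor [Factor [Prim c]] @ [Prim n]]] + [Expr [Term [Factor [Prim c]]]]]]

14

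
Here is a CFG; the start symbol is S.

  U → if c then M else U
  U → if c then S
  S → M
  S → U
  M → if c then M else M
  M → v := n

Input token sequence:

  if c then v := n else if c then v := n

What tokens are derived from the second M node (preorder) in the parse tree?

v := n

[S [U if c then [M v := n] else [U if c then [S [M v := n]]]]]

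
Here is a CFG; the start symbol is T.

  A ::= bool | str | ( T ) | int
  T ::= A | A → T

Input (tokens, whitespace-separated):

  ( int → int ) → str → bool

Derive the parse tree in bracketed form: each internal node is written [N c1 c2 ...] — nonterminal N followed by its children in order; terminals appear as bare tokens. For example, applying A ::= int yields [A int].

T
A → T
( T ) → T
( A → T ) → T
( int → T ) → T
( int → A ) → T
( int → int ) → T
( int → int ) → A → T
( int → int ) → str → T
( int → int ) → str → A
( int → int ) → str → bool

[T [A ( [T [A int] → [T [A int]]] )] → [T [A str] → [T [A bool]]]]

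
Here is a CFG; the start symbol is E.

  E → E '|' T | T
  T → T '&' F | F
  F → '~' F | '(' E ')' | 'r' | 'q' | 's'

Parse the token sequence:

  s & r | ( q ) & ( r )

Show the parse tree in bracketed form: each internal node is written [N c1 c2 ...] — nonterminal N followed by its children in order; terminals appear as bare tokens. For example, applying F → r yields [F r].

[E [E [T [T [F s]] & [F r]]] | [T [T [F ( [E [T [F q]]] )]] & [F ( [E [T [F r]]] )]]]

E
E | T
T | T
T & F | T
F & F | T
s & F | T
s & r | T
s & r | T & F
s & r | F & F
s & r | ( E ) & F
s & r | ( T ) & F
s & r | ( F ) & F
s & r | ( q ) & F
s & r | ( q ) & ( E )
s & r | ( q ) & ( T )
s & r | ( q ) & ( F )
s & r | ( q ) & ( r )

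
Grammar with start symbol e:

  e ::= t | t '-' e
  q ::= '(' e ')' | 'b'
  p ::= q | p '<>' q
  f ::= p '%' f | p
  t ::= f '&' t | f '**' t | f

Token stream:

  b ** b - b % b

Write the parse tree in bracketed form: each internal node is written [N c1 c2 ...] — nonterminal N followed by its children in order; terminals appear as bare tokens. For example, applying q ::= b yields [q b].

[e [t [f [p [q b]]] ** [t [f [p [q b]]]]] - [e [t [f [p [q b]] % [f [p [q b]]]]]]]

e
t - e
f ** t - e
p ** t - e
q ** t - e
b ** t - e
b ** f - e
b ** p - e
b ** q - e
b ** b - e
b ** b - t
b ** b - f
b ** b - p % f
b ** b - q % f
b ** b - b % f
b ** b - b % p
b ** b - b % q
b ** b - b % b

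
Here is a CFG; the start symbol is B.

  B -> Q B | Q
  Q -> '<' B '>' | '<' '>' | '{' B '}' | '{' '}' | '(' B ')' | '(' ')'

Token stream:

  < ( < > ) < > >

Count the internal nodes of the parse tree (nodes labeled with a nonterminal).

[B [Q < [B [Q ( [B [Q < >]] )] [B [Q < >]]] >]]

8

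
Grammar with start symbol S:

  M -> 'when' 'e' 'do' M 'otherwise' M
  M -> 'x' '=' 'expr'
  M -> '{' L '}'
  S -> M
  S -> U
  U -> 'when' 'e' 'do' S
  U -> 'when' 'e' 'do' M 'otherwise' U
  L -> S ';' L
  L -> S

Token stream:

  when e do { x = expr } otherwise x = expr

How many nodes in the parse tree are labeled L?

1

[S [M when e do [M { [L [S [M x = expr]]] }] otherwise [M x = expr]]]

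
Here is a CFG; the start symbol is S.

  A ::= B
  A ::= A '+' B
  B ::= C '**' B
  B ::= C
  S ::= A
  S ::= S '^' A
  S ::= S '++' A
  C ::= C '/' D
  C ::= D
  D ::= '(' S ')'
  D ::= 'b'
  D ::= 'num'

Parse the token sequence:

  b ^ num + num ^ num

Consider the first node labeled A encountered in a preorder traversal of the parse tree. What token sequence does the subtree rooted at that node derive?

[S [S [S [A [B [C [D b]]]]] ^ [A [A [B [C [D num]]]] + [B [C [D num]]]]] ^ [A [B [C [D num]]]]]

b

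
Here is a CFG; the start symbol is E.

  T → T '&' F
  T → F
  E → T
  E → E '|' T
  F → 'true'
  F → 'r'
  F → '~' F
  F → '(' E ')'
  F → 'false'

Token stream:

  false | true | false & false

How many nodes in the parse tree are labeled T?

4

[E [E [E [T [F false]]] | [T [F true]]] | [T [T [F false]] & [F false]]]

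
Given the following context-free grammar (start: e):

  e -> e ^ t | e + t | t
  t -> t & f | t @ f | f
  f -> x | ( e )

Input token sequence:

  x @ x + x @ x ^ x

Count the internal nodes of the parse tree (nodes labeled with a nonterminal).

[e [e [e [t [t [f x]] @ [f x]]] + [t [t [f x]] @ [f x]]] ^ [t [f x]]]

13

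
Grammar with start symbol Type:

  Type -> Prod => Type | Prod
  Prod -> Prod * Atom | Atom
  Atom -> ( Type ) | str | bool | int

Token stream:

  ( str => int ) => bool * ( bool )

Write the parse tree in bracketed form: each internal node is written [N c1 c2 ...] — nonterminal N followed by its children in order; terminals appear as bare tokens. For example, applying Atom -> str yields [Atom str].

Type
Prod => Type
Atom => Type
( Type ) => Type
( Prod => Type ) => Type
( Atom => Type ) => Type
( str => Type ) => Type
( str => Prod ) => Type
( str => Atom ) => Type
( str => int ) => Type
( str => int ) => Prod
( str => int ) => Prod * Atom
( str => int ) => Atom * Atom
( str => int ) => bool * Atom
( str => int ) => bool * ( Type )
( str => int ) => bool * ( Prod )
( str => int ) => bool * ( Atom )
( str => int ) => bool * ( bool )

[Type [Prod [Atom ( [Type [Prod [Atom str]] => [Type [Prod [Atom int]]]] )]] => [Type [Prod [Prod [Atom bool]] * [Atom ( [Type [Prod [Atom bool]]] )]]]]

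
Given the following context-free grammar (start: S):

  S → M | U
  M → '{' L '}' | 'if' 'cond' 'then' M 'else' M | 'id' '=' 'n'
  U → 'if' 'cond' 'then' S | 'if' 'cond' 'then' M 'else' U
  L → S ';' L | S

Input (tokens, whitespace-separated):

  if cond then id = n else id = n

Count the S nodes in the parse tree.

[S [M if cond then [M id = n] else [M id = n]]]

1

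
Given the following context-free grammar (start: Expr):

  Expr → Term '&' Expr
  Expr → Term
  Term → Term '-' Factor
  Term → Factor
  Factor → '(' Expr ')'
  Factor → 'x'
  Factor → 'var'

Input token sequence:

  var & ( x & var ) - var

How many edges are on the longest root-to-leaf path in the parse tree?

[Expr [Term [Factor var]] & [Expr [Term [Term [Factor ( [Expr [Term [Factor x]] & [Expr [Term [Factor var]]]] )]] - [Factor var]]]]

9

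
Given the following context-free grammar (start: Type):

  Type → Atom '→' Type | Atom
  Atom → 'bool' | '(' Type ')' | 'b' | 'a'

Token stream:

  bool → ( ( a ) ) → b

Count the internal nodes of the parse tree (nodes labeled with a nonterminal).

[Type [Atom bool] → [Type [Atom ( [Type [Atom ( [Type [Atom a]] )]] )] → [Type [Atom b]]]]

10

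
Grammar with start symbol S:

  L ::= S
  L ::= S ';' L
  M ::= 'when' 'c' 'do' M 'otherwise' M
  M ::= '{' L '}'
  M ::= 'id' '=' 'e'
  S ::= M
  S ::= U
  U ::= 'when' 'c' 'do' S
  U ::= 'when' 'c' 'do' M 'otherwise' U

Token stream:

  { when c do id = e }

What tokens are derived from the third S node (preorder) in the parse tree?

id = e

[S [M { [L [S [U when c do [S [M id = e]]]]] }]]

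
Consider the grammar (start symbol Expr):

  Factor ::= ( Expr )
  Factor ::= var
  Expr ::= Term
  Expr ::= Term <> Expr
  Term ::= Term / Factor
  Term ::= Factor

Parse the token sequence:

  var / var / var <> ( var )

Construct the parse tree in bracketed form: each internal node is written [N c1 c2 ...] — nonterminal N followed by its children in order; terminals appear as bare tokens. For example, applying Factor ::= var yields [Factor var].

Expr
Term <> Expr
Term / Factor <> Expr
Term / Factor / Factor <> Expr
Factor / Factor / Factor <> Expr
var / Factor / Factor <> Expr
var / var / Factor <> Expr
var / var / var <> Expr
var / var / var <> Term
var / var / var <> Factor
var / var / var <> ( Expr )
var / var / var <> ( Term )
var / var / var <> ( Factor )
var / var / var <> ( var )

[Expr [Term [Term [Term [Factor var]] / [Factor var]] / [Factor var]] <> [Expr [Term [Factor ( [Expr [Term [Factor var]]] )]]]]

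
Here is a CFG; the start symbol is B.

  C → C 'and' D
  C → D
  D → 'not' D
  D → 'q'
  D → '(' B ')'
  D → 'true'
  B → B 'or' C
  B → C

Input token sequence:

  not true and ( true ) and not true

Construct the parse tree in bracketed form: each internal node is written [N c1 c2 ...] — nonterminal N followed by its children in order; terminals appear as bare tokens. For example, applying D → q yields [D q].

[B [C [C [C [D not [D true]]] and [D ( [B [C [D true]]] )]] and [D not [D true]]]]

B
C
C and D
C and D and D
D and D and D
not D and D and D
not true and D and D
not true and ( B ) and D
not true and ( C ) and D
not true and ( D ) and D
not true and ( true ) and D
not true and ( true ) and not D
not true and ( true ) and not true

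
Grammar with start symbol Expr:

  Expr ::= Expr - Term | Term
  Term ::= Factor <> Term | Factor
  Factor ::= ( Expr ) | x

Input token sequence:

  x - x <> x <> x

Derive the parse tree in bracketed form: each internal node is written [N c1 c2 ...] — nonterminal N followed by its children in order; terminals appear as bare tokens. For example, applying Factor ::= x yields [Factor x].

[Expr [Expr [Term [Factor x]]] - [Term [Factor x] <> [Term [Factor x] <> [Term [Factor x]]]]]

Expr
Expr - Term
Term - Term
Factor - Term
x - Term
x - Factor <> Term
x - x <> Term
x - x <> Factor <> Term
x - x <> x <> Term
x - x <> x <> Factor
x - x <> x <> x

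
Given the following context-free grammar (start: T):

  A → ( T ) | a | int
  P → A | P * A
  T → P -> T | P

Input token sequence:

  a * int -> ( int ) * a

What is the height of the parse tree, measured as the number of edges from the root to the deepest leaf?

[T [P [P [A a]] * [A int]] -> [T [P [P [A ( [T [P [A int]]] )]] * [A a]]]]

8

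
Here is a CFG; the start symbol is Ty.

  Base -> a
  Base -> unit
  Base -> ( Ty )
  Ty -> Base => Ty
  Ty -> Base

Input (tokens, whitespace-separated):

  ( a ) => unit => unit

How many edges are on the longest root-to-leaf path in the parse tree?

[Ty [Base ( [Ty [Base a]] )] => [Ty [Base unit] => [Ty [Base unit]]]]

4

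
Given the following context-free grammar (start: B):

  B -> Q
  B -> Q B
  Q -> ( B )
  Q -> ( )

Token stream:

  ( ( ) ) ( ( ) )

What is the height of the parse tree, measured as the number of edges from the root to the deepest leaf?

[B [Q ( [B [Q ( )]] )] [B [Q ( [B [Q ( )]] )]]]

5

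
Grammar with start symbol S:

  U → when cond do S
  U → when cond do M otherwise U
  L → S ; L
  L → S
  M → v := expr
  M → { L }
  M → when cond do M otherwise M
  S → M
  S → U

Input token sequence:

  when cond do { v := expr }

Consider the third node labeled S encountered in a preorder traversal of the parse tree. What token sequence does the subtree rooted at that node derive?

v := expr

[S [U when cond do [S [M { [L [S [M v := expr]]] }]]]]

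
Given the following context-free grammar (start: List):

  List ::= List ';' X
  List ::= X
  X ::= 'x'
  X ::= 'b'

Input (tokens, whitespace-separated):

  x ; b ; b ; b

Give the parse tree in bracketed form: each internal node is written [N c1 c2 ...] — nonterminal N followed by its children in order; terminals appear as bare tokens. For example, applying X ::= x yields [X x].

[List [List [List [List [X x]] ; [X b]] ; [X b]] ; [X b]]

List
List ; X
List ; X ; X
List ; X ; X ; X
X ; X ; X ; X
x ; X ; X ; X
x ; b ; X ; X
x ; b ; b ; X
x ; b ; b ; b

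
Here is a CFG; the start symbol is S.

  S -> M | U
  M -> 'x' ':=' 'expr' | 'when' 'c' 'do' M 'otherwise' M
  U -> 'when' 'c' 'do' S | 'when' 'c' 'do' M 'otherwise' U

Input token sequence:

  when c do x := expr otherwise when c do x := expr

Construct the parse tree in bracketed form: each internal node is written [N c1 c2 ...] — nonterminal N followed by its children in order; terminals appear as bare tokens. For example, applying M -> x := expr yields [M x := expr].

S
U
when c do M otherwise U
when c do x := expr otherwise U
when c do x := expr otherwise when c do S
when c do x := expr otherwise when c do M
when c do x := expr otherwise when c do x := expr

[S [U when c do [M x := expr] otherwise [U when c do [S [M x := expr]]]]]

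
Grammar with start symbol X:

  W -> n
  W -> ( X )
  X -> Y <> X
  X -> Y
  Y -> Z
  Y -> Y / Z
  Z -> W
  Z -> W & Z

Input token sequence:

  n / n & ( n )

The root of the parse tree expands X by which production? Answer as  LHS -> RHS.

X -> Y

[X [Y [Y [Z [W n]]] / [Z [W n] & [Z [W ( [X [Y [Z [W n]]]] )]]]]]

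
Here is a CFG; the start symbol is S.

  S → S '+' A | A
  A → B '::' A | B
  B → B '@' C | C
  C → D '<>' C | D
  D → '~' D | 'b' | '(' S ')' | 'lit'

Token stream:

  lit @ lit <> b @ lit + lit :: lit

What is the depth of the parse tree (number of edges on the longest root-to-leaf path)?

[S [S [A [B [B [B [C [D lit]]] @ [C [D lit] <> [C [D b]]]] @ [C [D lit]]]]] + [A [B [C [D lit]]] :: [A [B [C [D lit]]]]]]

8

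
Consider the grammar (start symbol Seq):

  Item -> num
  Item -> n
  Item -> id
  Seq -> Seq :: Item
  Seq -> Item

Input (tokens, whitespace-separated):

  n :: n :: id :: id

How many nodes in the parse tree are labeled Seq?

4

[Seq [Seq [Seq [Seq [Item n]] :: [Item n]] :: [Item id]] :: [Item id]]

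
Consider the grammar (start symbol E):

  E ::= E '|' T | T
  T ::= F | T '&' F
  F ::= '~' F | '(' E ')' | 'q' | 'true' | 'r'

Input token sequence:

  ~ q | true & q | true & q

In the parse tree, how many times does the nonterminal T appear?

[E [E [E [T [F ~ [F q]]]] | [T [T [F true]] & [F q]]] | [T [T [F true]] & [F q]]]

5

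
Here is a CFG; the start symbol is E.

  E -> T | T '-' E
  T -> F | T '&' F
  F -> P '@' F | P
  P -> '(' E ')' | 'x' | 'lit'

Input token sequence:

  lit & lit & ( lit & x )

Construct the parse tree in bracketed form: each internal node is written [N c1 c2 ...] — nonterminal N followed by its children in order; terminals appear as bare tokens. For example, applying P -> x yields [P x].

[E [T [T [T [F [P lit]]] & [F [P lit]]] & [F [P ( [E [T [T [F [P lit]]] & [F [P x]]]] )]]]]

E
T
T & F
T & F & F
F & F & F
P & F & F
lit & F & F
lit & P & F
lit & lit & F
lit & lit & P
lit & lit & ( E )
lit & lit & ( T )
lit & lit & ( T & F )
lit & lit & ( F & F )
lit & lit & ( P & F )
lit & lit & ( lit & F )
lit & lit & ( lit & P )
lit & lit & ( lit & x )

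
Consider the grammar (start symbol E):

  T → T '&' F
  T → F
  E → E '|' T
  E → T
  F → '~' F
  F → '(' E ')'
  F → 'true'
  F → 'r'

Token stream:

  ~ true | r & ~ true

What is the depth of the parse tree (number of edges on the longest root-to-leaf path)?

5

[E [E [T [F ~ [F true]]]] | [T [T [F r]] & [F ~ [F true]]]]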